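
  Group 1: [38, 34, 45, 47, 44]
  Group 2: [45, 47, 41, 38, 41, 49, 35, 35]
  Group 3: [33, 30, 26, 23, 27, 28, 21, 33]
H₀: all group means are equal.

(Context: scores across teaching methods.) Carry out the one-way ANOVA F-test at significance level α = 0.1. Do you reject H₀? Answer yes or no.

Group means [41.60, 41.38, 27.62], grand mean 36.190
SSB = Σnᵢ(x̄ᵢ−x̄)² = 948.288; SSW = ΣΣ(x−x̄ᵢ)² = 444.950
MSB = 948.288/2 = 474.1440; MSW = 444.950/18 = 24.7194
F = MSB/MSW = 19.1810
df = (2, 18)
p-value (upper-tail) = 0.00003
At α=0.1: p < α → reject H₀

reject H₀: yes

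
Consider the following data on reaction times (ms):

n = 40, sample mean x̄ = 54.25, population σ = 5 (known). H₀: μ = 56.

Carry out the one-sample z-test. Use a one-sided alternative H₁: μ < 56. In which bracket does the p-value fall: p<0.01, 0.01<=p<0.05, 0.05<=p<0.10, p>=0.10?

p-value bracket: 0.01<=p<0.05

SE = σ/√n = 5/√40 = 0.7906
z = (x̄−μ₀)/SE = (54.25−56)/0.7906 = -2.2136
p-value (one-sided, H₁ less) = 0.01343
→ bracket: 0.01<=p<0.05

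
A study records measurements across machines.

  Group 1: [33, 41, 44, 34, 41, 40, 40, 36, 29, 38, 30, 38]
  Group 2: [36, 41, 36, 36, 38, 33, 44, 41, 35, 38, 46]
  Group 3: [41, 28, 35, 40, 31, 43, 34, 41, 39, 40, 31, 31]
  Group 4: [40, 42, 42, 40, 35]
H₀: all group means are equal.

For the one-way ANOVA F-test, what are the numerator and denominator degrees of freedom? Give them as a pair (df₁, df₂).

k = 4 groups, N = 40 total
df = (k−1, N−k) = (4−1, 40−4) = (3, 36)

degrees of freedom = [3, 36]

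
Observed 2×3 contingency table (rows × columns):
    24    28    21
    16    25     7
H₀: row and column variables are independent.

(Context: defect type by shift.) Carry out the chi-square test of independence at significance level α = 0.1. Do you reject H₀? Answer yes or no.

Row totals [73, 48], col totals [40, 53, 28], n=121
χ² = (24−24.13)²/24.13 + (28−31.98)²/31.98 + (21−16.89)²/16.89 + (16−15.87)²/15.87 + (25−21.02)²/21.02 + (7−11.11)²/11.11 = 3.7653
df = 2
p-value (upper-tail) = 0.15219
At α=0.1: p ≥ α → fail to reject H₀

reject H₀: no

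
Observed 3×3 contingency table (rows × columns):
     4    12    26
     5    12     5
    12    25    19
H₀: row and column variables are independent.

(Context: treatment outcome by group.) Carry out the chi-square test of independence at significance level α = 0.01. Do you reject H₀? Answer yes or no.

Row totals [42, 22, 56], col totals [21, 49, 50], n=120
χ² = (4−7.35)²/7.35 + (12−17.15)²/17.15 + (26−17.50)²/17.50 + (5−3.85)²/3.85 + (12−8.98)²/8.98 + (5−9.17)²/9.17 + (12−9.80)²/9.80 + (25−22.87)²/22.87 + (19−23.33)²/23.33 = 11.9501
df = 4
p-value (upper-tail) = 0.01773
At α=0.01: p ≥ α → fail to reject H₀

reject H₀: no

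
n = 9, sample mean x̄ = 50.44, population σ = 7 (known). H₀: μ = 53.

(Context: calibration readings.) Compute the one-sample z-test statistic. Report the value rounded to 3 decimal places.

test statistic = -1.097

SE = σ/√n = 7/√9 = 2.3333
z = (x̄−μ₀)/SE = (50.44−53)/2.3333 = -1.0971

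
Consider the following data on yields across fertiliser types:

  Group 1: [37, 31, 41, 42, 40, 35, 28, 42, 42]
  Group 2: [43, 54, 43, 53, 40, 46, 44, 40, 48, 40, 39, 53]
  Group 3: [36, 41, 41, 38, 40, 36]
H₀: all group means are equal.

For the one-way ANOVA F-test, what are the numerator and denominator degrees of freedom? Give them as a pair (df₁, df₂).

degrees of freedom = [2, 24]

k = 3 groups, N = 27 total
df = (k−1, N−k) = (3−1, 27−3) = (2, 24)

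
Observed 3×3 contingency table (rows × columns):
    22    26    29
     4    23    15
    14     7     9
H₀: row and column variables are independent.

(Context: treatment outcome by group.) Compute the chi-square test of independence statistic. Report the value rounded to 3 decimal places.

Row totals [77, 42, 30], col totals [40, 56, 53], n=149
χ² = (22−20.67)²/20.67 + (26−28.94)²/28.94 + (29−27.39)²/27.39 + (4−11.28)²/11.28 + (23−15.79)²/15.79 + (15−14.94)²/14.94 + (14−8.05)²/8.05 + (7−11.28)²/11.28 + (9−10.67)²/10.67 = 14.7438
df = 4

test statistic = 14.744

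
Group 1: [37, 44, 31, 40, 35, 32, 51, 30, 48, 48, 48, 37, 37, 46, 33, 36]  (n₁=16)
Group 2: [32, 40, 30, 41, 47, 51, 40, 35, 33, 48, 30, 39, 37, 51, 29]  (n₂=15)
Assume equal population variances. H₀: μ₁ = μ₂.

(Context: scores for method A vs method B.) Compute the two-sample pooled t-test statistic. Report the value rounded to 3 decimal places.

x̄₁=39.562, s₁=6.947, n₁=16
x̄₂=38.867, s₂=7.586, n₂=15
s_p² = [15·6.947² + 14·7.586²]/29 = 52.7473
SE = √(s_p²·(1/16+1/15)) = 2.6102
t = (39.562−38.867)/2.6102 = 0.2666
df = 29

test statistic = 0.267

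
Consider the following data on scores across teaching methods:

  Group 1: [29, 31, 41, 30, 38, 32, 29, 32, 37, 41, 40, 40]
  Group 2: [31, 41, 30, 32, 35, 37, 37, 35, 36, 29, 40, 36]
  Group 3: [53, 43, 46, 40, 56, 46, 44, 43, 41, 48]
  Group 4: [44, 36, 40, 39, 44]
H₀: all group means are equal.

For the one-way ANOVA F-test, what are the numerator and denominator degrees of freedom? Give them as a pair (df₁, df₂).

degrees of freedom = [3, 35]

k = 4 groups, N = 39 total
df = (k−1, N−k) = (4−1, 39−4) = (3, 35)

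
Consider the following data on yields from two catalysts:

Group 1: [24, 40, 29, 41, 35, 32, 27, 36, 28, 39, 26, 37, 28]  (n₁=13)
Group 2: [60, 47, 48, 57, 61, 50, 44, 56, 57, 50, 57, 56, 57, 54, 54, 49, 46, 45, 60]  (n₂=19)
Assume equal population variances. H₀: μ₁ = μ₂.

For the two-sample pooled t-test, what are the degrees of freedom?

degrees of freedom = 30

df = n₁ + n₂ − 2 = 13 + 19 − 2 = 30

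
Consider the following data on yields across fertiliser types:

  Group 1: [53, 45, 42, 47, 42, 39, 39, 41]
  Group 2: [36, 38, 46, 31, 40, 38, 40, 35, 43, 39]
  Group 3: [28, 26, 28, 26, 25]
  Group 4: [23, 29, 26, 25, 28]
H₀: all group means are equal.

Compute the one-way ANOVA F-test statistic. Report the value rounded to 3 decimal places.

Group means [43.50, 38.60, 26.60, 26.20], grand mean 35.643
SSB = Σnᵢ(x̄ᵢ−x̄)² = 1436.029; SSW = ΣΣ(x−x̄ᵢ)² = 342.400
MSB = 1436.029/3 = 478.6762; MSW = 342.400/24 = 14.2667
F = MSB/MSW = 33.5521
df = (3, 24)

test statistic = 33.552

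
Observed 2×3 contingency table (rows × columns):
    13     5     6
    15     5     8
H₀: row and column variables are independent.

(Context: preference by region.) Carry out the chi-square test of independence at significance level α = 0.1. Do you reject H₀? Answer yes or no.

Row totals [24, 28], col totals [28, 10, 14], n=52
χ² = (13−12.92)²/12.92 + (5−4.62)²/4.62 + (6−6.46)²/6.46 + (15−15.08)²/15.08 + (5−5.38)²/5.38 + (8−7.54)²/7.54 = 0.1216
df = 2
p-value (upper-tail) = 0.94101
At α=0.1: p ≥ α → fail to reject H₀

reject H₀: no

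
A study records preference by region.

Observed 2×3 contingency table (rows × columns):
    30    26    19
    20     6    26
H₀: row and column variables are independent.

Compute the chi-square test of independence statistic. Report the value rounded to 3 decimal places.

Row totals [75, 52], col totals [50, 32, 45], n=127
χ² = (30−29.53)²/29.53 + (26−18.90)²/18.90 + (19−26.57)²/26.57 + (20−20.47)²/20.47 + (6−13.10)²/13.10 + (26−18.43)²/18.43 = 11.8109
df = 2

test statistic = 11.811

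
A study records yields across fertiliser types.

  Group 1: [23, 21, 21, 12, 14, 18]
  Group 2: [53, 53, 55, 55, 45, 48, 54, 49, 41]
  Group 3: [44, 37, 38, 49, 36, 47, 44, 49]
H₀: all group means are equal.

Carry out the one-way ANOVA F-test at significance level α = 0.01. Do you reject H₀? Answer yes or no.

reject H₀: yes

Group means [18.17, 50.33, 43.00], grand mean 39.391
SSB = Σnᵢ(x̄ᵢ−x̄)² = 3884.645; SSW = ΣΣ(x−x̄ᵢ)² = 488.833
MSB = 3884.645/2 = 1942.3225; MSW = 488.833/20 = 24.4417
F = MSB/MSW = 79.4677
df = (2, 20)
p-value (upper-tail) = 0.00000
At α=0.01: p < α → reject H₀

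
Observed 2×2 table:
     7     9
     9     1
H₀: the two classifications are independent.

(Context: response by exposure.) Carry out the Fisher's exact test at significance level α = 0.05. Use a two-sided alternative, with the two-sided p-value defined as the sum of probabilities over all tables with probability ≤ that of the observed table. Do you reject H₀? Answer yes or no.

reject H₀: yes

Margins: r₁=16, r₂=10, c₁=16, c₂=10, n=26
p_obs = C(16,7)·C(10,9)/C(26,16); sum pmf over tables with pmf ≤ p_obs
p-value (two-sided) = 0.03674
At α=0.05: p < α → reject H₀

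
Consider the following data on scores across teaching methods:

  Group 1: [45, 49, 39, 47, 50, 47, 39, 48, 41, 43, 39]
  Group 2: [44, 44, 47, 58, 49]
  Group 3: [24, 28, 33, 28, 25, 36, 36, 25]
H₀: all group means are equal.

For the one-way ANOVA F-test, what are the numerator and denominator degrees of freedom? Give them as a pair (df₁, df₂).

k = 3 groups, N = 24 total
df = (k−1, N−k) = (3−1, 24−3) = (2, 21)

degrees of freedom = [2, 21]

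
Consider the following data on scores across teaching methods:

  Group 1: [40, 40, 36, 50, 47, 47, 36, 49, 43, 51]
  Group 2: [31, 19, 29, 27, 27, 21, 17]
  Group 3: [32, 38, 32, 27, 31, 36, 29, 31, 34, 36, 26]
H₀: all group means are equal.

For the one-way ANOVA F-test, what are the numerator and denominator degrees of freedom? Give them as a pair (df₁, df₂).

k = 3 groups, N = 28 total
df = (k−1, N−k) = (3−1, 28−3) = (2, 25)

degrees of freedom = [2, 25]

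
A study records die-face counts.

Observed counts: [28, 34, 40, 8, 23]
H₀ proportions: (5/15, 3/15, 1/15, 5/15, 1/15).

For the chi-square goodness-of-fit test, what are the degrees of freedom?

degrees of freedom = 4

df = k − 1 = 5 − 1 = 4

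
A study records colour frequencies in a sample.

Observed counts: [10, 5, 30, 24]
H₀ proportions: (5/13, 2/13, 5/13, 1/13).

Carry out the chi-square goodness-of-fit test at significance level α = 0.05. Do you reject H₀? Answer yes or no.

n = 69; E_i = n·p_i = [26.54, 10.62, 26.54, 5.31]
χ² = (10−26.54)²/26.54 + (5−10.62)²/10.62 + (30−26.54)²/26.54 + (24−5.31)²/5.31 = 79.5580
df = 3
p-value (upper-tail) = 0.00000
At α=0.05: p < α → reject H₀

reject H₀: yes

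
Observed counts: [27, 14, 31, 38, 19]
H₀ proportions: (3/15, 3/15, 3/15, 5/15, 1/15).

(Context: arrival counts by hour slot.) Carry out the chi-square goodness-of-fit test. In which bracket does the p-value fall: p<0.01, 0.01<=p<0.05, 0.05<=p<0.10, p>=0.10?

n = 129; E_i = n·p_i = [25.80, 25.80, 25.80, 43.00, 8.60]
χ² = (27−25.80)²/25.80 + (14−25.80)²/25.80 + (31−25.80)²/25.80 + (38−43.00)²/43.00 + (19−8.60)²/8.60 = 19.6589
df = 4
p-value (upper-tail) = 0.00058
→ bracket: p<0.01

p-value bracket: p<0.01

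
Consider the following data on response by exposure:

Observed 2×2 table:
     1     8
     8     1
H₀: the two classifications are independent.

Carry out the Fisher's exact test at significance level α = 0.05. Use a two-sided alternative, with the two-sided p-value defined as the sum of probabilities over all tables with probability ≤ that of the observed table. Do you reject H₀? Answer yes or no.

Margins: r₁=9, r₂=9, c₁=9, c₂=9, n=18
p_obs = C(9,1)·C(9,8)/C(18,9); sum pmf over tables with pmf ≤ p_obs
p-value (two-sided) = 0.00337
At α=0.05: p < α → reject H₀

reject H₀: yes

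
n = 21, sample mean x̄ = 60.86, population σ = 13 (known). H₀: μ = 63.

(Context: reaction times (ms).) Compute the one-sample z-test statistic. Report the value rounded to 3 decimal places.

SE = σ/√n = 13/√21 = 2.8368
z = (x̄−μ₀)/SE = (60.86−63)/2.8368 = -0.7544

test statistic = -0.754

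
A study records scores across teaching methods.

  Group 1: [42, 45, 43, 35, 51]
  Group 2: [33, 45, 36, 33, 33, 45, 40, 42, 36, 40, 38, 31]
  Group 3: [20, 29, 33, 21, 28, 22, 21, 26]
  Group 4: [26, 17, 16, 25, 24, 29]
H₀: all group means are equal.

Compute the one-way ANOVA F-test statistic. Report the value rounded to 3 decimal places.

test statistic = 25.328

Group means [43.20, 37.67, 25.00, 22.83], grand mean 32.419
SSB = Σnᵢ(x̄ᵢ−x̄)² = 1903.248; SSW = ΣΣ(x−x̄ᵢ)² = 676.300
MSB = 1903.248/3 = 634.4161; MSW = 676.300/27 = 25.0481
F = MSB/MSW = 25.3279
df = (3, 27)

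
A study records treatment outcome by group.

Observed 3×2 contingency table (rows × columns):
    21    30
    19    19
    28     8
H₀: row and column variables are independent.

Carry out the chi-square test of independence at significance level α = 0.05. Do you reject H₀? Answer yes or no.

reject H₀: yes

Row totals [51, 38, 36], col totals [68, 57], n=125
χ² = (21−27.74)²/27.74 + (30−23.26)²/23.26 + (19−20.67)²/20.67 + (19−17.33)²/17.33 + (28−19.58)²/19.58 + (8−16.42)²/16.42 = 11.8229
df = 2
p-value (upper-tail) = 0.00271
At α=0.05: p < α → reject H₀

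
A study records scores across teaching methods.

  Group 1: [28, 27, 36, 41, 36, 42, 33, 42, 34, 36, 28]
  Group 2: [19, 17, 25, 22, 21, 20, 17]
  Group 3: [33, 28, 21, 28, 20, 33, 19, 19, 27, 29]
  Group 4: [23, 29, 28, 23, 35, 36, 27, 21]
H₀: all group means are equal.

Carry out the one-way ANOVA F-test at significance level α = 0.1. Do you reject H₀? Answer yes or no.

reject H₀: yes

Group means [34.82, 20.14, 25.70, 27.75], grand mean 27.861
SSB = Σnᵢ(x̄ᵢ−x̄)² = 996.212; SSW = ΣΣ(x−x̄ᵢ)² = 840.094
MSB = 996.212/3 = 332.0707; MSW = 840.094/32 = 26.2529
F = MSB/MSW = 12.6489
df = (3, 32)
p-value (upper-tail) = 0.00001
At α=0.1: p < α → reject H₀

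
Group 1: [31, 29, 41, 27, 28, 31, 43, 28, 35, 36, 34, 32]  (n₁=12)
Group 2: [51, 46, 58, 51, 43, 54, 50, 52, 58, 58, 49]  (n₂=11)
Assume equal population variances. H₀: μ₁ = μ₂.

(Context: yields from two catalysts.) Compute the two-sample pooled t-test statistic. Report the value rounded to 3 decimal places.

x̄₁=32.917, s₁=5.125, n₁=12
x̄₂=51.818, s₂=4.936, n₂=11
s_p² = [11·5.125² + 10·4.936²]/21 = 25.3597
SE = √(s_p²·(1/12+1/11)) = 2.1021
t = (32.917−51.818)/2.1021 = -8.9918
df = 21

test statistic = -8.992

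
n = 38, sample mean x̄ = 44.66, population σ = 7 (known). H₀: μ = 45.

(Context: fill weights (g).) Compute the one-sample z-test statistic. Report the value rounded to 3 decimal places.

test statistic = -0.299

SE = σ/√n = 7/√38 = 1.1355
z = (x̄−μ₀)/SE = (44.66−45)/1.1355 = -0.2994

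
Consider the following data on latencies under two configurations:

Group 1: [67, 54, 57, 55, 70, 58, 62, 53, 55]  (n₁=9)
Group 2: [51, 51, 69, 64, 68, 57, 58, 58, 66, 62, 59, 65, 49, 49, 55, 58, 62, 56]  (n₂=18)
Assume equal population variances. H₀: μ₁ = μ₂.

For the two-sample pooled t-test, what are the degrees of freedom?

df = n₁ + n₂ − 2 = 9 + 18 − 2 = 25

degrees of freedom = 25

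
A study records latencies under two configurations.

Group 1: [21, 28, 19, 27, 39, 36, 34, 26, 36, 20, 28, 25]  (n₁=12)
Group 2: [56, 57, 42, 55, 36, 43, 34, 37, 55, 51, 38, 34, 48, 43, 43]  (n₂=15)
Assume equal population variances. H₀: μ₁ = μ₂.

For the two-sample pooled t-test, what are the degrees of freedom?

degrees of freedom = 25

df = n₁ + n₂ − 2 = 12 + 15 − 2 = 25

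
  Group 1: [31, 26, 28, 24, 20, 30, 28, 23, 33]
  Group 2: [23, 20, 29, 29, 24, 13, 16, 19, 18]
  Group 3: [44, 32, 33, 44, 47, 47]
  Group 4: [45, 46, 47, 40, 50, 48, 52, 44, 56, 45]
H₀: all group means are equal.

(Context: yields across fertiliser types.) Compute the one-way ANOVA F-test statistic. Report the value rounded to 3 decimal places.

Group means [27.00, 21.22, 41.17, 47.30], grand mean 33.941
SSB = Σnᵢ(x̄ᵢ−x̄)² = 3987.393; SSW = ΣΣ(x−x̄ᵢ)² = 798.489
MSB = 3987.393/3 = 1329.1312; MSW = 798.489/30 = 26.6163
F = MSB/MSW = 49.9367
df = (3, 30)

test statistic = 49.937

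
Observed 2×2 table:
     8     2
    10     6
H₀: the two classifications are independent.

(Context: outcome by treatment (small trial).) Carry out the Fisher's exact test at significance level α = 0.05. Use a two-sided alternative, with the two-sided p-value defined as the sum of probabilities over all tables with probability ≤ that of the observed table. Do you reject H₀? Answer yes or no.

reject H₀: no

Margins: r₁=10, r₂=16, c₁=18, c₂=8, n=26
p_obs = C(10,8)·C(16,10)/C(26,18); sum pmf over tables with pmf ≤ p_obs
p-value (two-sided) = 0.41985
At α=0.05: p ≥ α → fail to reject H₀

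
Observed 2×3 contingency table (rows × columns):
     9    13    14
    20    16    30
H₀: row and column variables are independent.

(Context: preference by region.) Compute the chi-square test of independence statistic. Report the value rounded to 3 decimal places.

test statistic = 1.617

Row totals [36, 66], col totals [29, 29, 44], n=102
χ² = (9−10.24)²/10.24 + (13−10.24)²/10.24 + (14−15.53)²/15.53 + (20−18.76)²/18.76 + (16−18.76)²/18.76 + (30−28.47)²/28.47 = 1.6173
df = 2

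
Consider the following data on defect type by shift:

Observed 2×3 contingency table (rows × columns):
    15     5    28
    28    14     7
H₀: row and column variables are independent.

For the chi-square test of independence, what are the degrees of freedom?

df = (r−1)(c−1) = (2−1)·(3−1) = 2

degrees of freedom = 2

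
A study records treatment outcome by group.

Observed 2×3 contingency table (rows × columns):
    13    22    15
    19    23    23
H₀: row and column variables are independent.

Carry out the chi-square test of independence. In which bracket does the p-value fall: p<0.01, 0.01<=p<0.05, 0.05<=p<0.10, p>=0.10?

p-value bracket: p>=0.10

Row totals [50, 65], col totals [32, 45, 38], n=115
χ² = (13−13.91)²/13.91 + (22−19.57)²/19.57 + (15−16.52)²/16.52 + (19−18.09)²/18.09 + (23−25.43)²/25.43 + (23−21.48)²/21.48 = 0.8901
df = 2
p-value (upper-tail) = 0.64081
→ bracket: p>=0.10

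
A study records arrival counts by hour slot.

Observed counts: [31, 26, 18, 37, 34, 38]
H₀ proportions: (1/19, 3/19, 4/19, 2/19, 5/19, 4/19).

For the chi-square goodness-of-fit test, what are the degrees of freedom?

df = k − 1 = 6 − 1 = 5

degrees of freedom = 5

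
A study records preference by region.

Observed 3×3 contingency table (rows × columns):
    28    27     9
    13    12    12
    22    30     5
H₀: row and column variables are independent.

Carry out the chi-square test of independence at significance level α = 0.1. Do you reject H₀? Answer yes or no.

reject H₀: yes

Row totals [64, 37, 57], col totals [63, 69, 26], n=158
χ² = (28−25.52)²/25.52 + (27−27.95)²/27.95 + (9−10.53)²/10.53 + (13−14.75)²/14.75 + (12−16.16)²/16.16 + (12−6.09)²/6.09 + (22−22.73)²/22.73 + (30−24.89)²/24.89 + (5−9.38)²/9.38 = 10.6304
df = 4
p-value (upper-tail) = 0.03105
At α=0.1: p < α → reject H₀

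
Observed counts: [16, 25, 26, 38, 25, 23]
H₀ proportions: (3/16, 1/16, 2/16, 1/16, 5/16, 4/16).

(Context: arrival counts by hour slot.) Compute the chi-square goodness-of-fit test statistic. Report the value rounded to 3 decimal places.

test statistic = 134.538

n = 153; E_i = n·p_i = [28.69, 9.56, 19.12, 9.56, 47.81, 38.25]
χ² = (16−28.69)²/28.69 + (25−9.56)²/9.56 + (26−19.12)²/19.12 + (38−9.56)²/9.56 + (25−47.81)²/47.81 + (23−38.25)²/38.25 = 134.5381
df = 5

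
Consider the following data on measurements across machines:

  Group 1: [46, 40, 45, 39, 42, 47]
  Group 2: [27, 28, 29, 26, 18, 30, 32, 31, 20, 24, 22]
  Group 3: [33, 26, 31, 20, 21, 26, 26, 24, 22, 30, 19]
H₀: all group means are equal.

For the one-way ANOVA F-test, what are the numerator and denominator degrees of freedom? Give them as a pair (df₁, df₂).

degrees of freedom = [2, 25]

k = 3 groups, N = 28 total
df = (k−1, N−k) = (3−1, 28−3) = (2, 25)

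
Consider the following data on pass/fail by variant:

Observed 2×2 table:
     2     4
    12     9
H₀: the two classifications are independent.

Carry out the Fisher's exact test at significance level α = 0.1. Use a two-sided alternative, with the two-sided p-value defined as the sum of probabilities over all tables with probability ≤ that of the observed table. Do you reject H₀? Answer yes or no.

Margins: r₁=6, r₂=21, c₁=14, c₂=13, n=27
p_obs = C(6,2)·C(21,12)/C(27,14); sum pmf over tables with pmf ≤ p_obs
p-value (two-sided) = 0.38454
At α=0.1: p ≥ α → fail to reject H₀

reject H₀: no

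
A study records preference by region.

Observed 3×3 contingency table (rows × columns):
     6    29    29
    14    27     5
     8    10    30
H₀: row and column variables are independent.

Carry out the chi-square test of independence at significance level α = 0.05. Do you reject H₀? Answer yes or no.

Row totals [64, 46, 48], col totals [28, 66, 64], n=158
χ² = (6−11.34)²/11.34 + (29−26.73)²/26.73 + (29−25.92)²/25.92 + (14−8.15)²/8.15 + (27−19.22)²/19.22 + (5−18.63)²/18.63 + (8−8.51)²/8.51 + (10−20.05)²/20.05 + (30−19.44)²/19.44 = 31.1971
df = 4
p-value (upper-tail) = 0.00000
At α=0.05: p < α → reject H₀

reject H₀: yes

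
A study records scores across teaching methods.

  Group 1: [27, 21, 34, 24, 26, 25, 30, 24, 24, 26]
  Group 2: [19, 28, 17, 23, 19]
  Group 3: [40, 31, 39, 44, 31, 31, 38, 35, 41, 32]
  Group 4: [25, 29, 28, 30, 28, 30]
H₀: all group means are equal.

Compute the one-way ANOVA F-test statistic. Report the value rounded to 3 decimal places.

Group means [26.10, 21.20, 36.20, 28.33], grand mean 29.000
SSB = Σnᵢ(x̄ᵢ−x̄)² = 909.367; SSW = ΣΣ(x−x̄ᵢ)² = 422.633
MSB = 909.367/3 = 303.1222; MSW = 422.633/27 = 15.6531
F = MSB/MSW = 19.3650
df = (3, 27)

test statistic = 19.365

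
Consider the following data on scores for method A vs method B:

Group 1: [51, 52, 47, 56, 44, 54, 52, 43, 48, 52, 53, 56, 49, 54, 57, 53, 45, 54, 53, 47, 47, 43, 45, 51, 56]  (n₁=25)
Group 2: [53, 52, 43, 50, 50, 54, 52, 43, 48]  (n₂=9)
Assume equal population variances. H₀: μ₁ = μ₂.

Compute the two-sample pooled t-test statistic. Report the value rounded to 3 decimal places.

x̄₁=50.480, s₁=4.360, n₁=25
x̄₂=49.444, s₂=4.065, n₂=9
s_p² = [24·4.360² + 8·4.065²]/32 = 18.3894
SE = √(s_p²·(1/25+1/9)) = 1.6670
t = (50.480−49.444)/1.6670 = 0.6212
df = 32

test statistic = 0.621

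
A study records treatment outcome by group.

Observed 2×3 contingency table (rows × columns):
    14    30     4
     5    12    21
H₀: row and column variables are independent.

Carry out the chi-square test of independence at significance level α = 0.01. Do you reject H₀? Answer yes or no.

reject H₀: yes

Row totals [48, 38], col totals [19, 42, 25], n=86
χ² = (14−10.60)²/10.60 + (30−23.44)²/23.44 + (4−13.95)²/13.95 + (5−8.40)²/8.40 + (12−18.56)²/18.56 + (21−11.05)²/11.05 = 22.6813
df = 2
p-value (upper-tail) = 0.00001
At α=0.01: p < α → reject H₀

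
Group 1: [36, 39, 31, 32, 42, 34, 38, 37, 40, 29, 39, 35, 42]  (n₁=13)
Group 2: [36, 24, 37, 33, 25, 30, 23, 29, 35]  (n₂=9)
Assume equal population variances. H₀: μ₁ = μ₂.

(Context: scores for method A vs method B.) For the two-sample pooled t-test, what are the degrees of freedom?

degrees of freedom = 20

df = n₁ + n₂ − 2 = 13 + 9 − 2 = 20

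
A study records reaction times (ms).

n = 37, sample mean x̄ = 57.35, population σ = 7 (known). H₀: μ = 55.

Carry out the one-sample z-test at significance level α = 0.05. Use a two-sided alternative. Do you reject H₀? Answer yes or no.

reject H₀: yes

SE = σ/√n = 7/√37 = 1.1508
z = (x̄−μ₀)/SE = (57.35−55)/1.1508 = 2.0421
p-value (two-sided) = 0.04114
At α=0.05: p < α → reject H₀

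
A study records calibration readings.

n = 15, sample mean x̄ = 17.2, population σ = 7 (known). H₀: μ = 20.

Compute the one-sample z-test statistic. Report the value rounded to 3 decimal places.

test statistic = -1.549

SE = σ/√n = 7/√15 = 1.8074
z = (x̄−μ₀)/SE = (17.2−20)/1.8074 = -1.5492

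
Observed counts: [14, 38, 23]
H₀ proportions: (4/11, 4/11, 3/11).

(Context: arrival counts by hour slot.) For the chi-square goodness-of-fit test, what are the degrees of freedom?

df = k − 1 = 3 − 1 = 2

degrees of freedom = 2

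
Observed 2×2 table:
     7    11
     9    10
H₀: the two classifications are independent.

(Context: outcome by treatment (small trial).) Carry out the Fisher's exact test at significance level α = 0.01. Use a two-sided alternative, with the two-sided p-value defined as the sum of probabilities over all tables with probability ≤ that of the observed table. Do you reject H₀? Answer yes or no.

Margins: r₁=18, r₂=19, c₁=16, c₂=21, n=37
p_obs = C(18,7)·C(19,9)/C(37,16); sum pmf over tables with pmf ≤ p_obs
p-value (two-sided) = 0.74314
At α=0.01: p ≥ α → fail to reject H₀

reject H₀: no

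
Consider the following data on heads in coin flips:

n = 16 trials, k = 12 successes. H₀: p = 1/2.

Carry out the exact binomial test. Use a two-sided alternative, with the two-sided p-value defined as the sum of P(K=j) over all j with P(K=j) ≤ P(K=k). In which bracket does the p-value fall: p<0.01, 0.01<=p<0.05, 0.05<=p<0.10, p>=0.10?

Exact binomial: n=16, k=12, p₀=1/2=0.5000
P(X=j) = C(n,j)·p₀^j·(1−p₀)^(n−j); p = Σ P(X=j) over j with P(X=j) ≤ P(X=12)
p-value (two-sided) = 0.07681
→ bracket: 0.05<=p<0.10

p-value bracket: 0.05<=p<0.10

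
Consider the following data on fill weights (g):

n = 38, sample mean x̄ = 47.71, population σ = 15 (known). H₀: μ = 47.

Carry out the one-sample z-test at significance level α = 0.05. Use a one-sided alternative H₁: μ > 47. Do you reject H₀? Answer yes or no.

reject H₀: no

SE = σ/√n = 15/√38 = 2.4333
z = (x̄−μ₀)/SE = (47.71−47)/2.4333 = 0.2918
p-value (one-sided, H₁ greater) = 0.38523
At α=0.05: p ≥ α → fail to reject H₀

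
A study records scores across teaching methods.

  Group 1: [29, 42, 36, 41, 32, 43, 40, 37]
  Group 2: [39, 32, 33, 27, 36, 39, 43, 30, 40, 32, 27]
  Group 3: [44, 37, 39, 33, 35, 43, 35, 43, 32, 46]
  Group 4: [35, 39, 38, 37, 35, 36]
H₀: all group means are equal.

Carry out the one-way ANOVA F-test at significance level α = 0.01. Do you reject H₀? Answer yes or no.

Group means [37.50, 34.36, 38.70, 36.67], grand mean 36.714
SSB = Σnᵢ(x̄ᵢ−x̄)² = 105.164; SSW = ΣΣ(x−x̄ᵢ)² = 705.979
MSB = 105.164/3 = 35.0547; MSW = 705.979/31 = 22.7735
F = MSB/MSW = 1.5393
df = (3, 31)
p-value (upper-tail) = 0.22396
At α=0.01: p ≥ α → fail to reject H₀

reject H₀: no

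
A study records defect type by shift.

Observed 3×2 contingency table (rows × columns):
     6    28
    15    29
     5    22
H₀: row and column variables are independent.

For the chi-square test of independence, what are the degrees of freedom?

degrees of freedom = 2

df = (r−1)(c−1) = (3−1)·(2−1) = 2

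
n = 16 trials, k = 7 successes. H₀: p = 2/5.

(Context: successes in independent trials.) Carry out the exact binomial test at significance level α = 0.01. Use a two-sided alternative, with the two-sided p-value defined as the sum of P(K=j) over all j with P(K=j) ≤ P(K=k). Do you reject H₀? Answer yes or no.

reject H₀: no

Exact binomial: n=16, k=7, p₀=2/5=0.4000
P(X=j) = C(n,j)·p₀^j·(1−p₀)^(n−j); p = Σ P(X=j) over j with P(X=j) ≤ P(X=7)
p-value (two-sided) = 0.80167
At α=0.01: p ≥ α → fail to reject H₀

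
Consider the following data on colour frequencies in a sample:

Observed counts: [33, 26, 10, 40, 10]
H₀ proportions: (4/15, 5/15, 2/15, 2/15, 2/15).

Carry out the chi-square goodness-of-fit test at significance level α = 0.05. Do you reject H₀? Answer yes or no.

n = 119; E_i = n·p_i = [31.73, 39.67, 15.87, 15.87, 15.87]
χ² = (33−31.73)²/31.73 + (26−39.67)²/39.67 + (10−15.87)²/15.87 + (40−15.87)²/15.87 + (10−15.87)²/15.87 = 45.8046
df = 4
p-value (upper-tail) = 0.00000
At α=0.05: p < α → reject H₀

reject H₀: yes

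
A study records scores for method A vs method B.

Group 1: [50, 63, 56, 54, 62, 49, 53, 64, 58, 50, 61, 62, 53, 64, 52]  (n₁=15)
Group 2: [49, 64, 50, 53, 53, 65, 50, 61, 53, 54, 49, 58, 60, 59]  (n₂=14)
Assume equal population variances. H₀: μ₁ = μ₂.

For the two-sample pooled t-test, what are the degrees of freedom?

df = n₁ + n₂ − 2 = 15 + 14 − 2 = 27

degrees of freedom = 27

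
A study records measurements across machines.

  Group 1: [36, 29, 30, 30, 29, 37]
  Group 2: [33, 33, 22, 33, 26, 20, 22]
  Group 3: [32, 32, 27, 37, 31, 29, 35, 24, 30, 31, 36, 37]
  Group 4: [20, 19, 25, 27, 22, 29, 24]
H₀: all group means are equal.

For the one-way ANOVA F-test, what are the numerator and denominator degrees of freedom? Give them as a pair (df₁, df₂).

degrees of freedom = [3, 28]

k = 4 groups, N = 32 total
df = (k−1, N−k) = (4−1, 32−4) = (3, 28)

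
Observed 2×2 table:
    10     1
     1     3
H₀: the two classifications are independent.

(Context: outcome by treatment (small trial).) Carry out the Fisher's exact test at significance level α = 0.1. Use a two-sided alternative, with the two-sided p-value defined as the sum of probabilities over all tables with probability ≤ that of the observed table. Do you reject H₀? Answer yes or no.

reject H₀: yes

Margins: r₁=11, r₂=4, c₁=11, c₂=4, n=15
p_obs = C(11,10)·C(4,1)/C(15,11); sum pmf over tables with pmf ≤ p_obs
p-value (two-sided) = 0.03297
At α=0.1: p < α → reject H₀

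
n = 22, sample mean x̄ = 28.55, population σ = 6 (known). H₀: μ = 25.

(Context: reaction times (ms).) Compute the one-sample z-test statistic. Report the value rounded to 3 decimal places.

test statistic = 2.775

SE = σ/√n = 6/√22 = 1.2792
z = (x̄−μ₀)/SE = (28.55−25)/1.2792 = 2.7752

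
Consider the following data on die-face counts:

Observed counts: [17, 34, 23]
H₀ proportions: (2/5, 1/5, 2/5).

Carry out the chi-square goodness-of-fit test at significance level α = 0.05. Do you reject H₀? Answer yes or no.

n = 74; E_i = n·p_i = [29.60, 14.80, 29.60]
χ² = (17−29.60)²/29.60 + (34−14.80)²/14.80 + (23−29.60)²/29.60 = 31.7432
df = 2
p-value (upper-tail) = 0.00000
At α=0.05: p < α → reject H₀

reject H₀: yes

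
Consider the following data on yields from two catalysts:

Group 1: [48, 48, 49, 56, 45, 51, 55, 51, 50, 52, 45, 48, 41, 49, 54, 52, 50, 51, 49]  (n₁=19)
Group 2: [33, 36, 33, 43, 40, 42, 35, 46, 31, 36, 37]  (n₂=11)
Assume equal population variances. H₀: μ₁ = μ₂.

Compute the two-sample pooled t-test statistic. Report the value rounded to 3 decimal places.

x̄₁=49.684, s₁=3.591, n₁=19
x̄₂=37.455, s₂=4.719, n₂=11
s_p² = [18·3.591² + 10·4.719²]/28 = 16.2440
SE = √(s_p²·(1/19+1/11)) = 1.5270
t = (49.684−37.455)/1.5270 = 8.0090
df = 28

test statistic = 8.009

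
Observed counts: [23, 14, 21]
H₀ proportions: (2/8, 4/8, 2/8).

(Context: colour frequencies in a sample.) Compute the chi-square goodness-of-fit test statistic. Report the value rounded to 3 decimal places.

n = 58; E_i = n·p_i = [14.50, 29.00, 14.50]
χ² = (23−14.50)²/14.50 + (14−29.00)²/29.00 + (21−14.50)²/14.50 = 15.6552
df = 2

test statistic = 15.655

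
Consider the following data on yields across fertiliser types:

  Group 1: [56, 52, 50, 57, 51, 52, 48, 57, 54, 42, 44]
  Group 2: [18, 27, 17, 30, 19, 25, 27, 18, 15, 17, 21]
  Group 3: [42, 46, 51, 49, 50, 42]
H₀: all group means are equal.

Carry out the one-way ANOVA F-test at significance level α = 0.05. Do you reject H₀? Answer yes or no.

Group means [51.18, 21.27, 46.67], grand mean 38.464
SSB = Σnᵢ(x̄ᵢ−x̄)² = 5433.813; SSW = ΣΣ(x−x̄ᵢ)² = 585.152
MSB = 5433.813/2 = 2716.9064; MSW = 585.152/25 = 23.4061
F = MSB/MSW = 116.0770
df = (2, 25)
p-value (upper-tail) = 0.00000
At α=0.05: p < α → reject H₀

reject H₀: yes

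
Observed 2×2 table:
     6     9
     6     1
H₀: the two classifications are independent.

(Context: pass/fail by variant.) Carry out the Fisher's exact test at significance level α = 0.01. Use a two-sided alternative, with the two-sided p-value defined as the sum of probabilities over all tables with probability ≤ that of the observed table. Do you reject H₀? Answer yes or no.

Margins: r₁=15, r₂=7, c₁=12, c₂=10, n=22
p_obs = C(15,6)·C(7,6)/C(22,12); sum pmf over tables with pmf ≤ p_obs
p-value (two-sided) = 0.07430
At α=0.01: p ≥ α → fail to reject H₀

reject H₀: no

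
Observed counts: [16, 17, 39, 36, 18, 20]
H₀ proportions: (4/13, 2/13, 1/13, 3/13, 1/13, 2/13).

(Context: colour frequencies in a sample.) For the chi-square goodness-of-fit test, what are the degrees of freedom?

degrees of freedom = 5

df = k − 1 = 6 − 1 = 5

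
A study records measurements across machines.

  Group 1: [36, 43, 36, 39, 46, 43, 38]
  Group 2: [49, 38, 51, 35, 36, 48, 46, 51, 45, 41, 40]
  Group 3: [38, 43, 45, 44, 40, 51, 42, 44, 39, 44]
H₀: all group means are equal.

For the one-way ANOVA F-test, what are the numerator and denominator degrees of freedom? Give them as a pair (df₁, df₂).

k = 3 groups, N = 28 total
df = (k−1, N−k) = (3−1, 28−3) = (2, 25)

degrees of freedom = [2, 25]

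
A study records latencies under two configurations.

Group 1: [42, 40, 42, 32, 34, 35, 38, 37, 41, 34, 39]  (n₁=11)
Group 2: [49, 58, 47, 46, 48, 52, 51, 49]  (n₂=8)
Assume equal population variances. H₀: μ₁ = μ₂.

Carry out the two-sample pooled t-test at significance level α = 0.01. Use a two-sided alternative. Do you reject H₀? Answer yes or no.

x̄₁=37.636, s₁=3.501, n₁=11
x̄₂=50.000, s₂=3.780, n₂=8
s_p² = [10·3.501² + 7·3.780²]/17 = 13.0909
SE = √(s_p²·(1/11+1/8)) = 1.6812
t = (37.636−50.000)/1.6812 = -7.3540
df = 17
p-value (two-sided) = 0.00000
At α=0.01: p < α → reject H₀

reject H₀: yes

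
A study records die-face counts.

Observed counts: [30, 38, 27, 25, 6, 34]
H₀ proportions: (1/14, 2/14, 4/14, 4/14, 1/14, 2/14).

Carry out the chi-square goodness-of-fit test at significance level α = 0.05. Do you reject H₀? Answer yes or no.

reject H₀: yes

n = 160; E_i = n·p_i = [11.43, 22.86, 45.71, 45.71, 11.43, 22.86]
χ² = (30−11.43)²/11.43 + (38−22.86)²/22.86 + (27−45.71)²/45.71 + (25−45.71)²/45.71 + (6−11.43)²/11.43 + (34−22.86)²/22.86 = 65.2688
df = 5
p-value (upper-tail) = 0.00000
At α=0.05: p < α → reject H₀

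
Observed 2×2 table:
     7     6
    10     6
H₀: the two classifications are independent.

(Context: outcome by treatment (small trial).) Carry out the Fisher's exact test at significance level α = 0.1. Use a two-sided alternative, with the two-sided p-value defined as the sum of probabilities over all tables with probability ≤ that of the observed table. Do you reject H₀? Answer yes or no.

Margins: r₁=13, r₂=16, c₁=17, c₂=12, n=29
p_obs = C(13,7)·C(16,10)/C(29,17); sum pmf over tables with pmf ≤ p_obs
p-value (two-sided) = 0.71629
At α=0.1: p ≥ α → fail to reject H₀

reject H₀: no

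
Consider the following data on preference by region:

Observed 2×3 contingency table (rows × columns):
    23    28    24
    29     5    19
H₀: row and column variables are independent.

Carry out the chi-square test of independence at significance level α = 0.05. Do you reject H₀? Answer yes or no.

Row totals [75, 53], col totals [52, 33, 43], n=128
χ² = (23−30.47)²/30.47 + (28−19.34)²/19.34 + (24−25.20)²/25.20 + (29−21.53)²/21.53 + (5−13.66)²/13.66 + (19−17.80)²/17.80 = 13.9344
df = 2
p-value (upper-tail) = 0.00094
At α=0.05: p < α → reject H₀

reject H₀: yes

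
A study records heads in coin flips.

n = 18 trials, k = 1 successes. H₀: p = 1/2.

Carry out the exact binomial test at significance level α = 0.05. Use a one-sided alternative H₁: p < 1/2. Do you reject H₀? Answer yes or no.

Exact binomial: n=18, k=1, p₀=1/2=0.5000
P(X≤1) from Σ C(n,i)·p₀^i·(1−p₀)^(n−i)
p-value (one-sided, H₁ less) = 0.00007
At α=0.05: p < α → reject H₀

reject H₀: yes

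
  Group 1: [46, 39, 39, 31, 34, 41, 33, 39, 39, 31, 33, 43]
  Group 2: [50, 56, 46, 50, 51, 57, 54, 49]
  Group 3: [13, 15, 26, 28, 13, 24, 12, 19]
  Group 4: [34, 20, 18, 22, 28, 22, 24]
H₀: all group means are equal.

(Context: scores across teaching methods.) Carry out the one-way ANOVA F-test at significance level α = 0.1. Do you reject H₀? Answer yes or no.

Group means [37.33, 51.62, 18.75, 24.00], grand mean 33.686
SSB = Σnᵢ(x̄ᵢ−x̄)² = 5175.501; SSW = ΣΣ(x−x̄ᵢ)² = 826.042
MSB = 5175.501/3 = 1725.1671; MSW = 826.042/31 = 26.6465
F = MSB/MSW = 64.7427
df = (3, 31)
p-value (upper-tail) = 0.00000
At α=0.1: p < α → reject H₀

reject H₀: yes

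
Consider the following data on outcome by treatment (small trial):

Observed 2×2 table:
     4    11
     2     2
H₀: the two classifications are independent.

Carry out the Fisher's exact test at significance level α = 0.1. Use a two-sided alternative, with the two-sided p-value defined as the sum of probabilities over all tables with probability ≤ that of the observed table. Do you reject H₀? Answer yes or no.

Margins: r₁=15, r₂=4, c₁=6, c₂=13, n=19
p_obs = C(15,4)·C(4,2)/C(19,6); sum pmf over tables with pmf ≤ p_obs
p-value (two-sided) = 0.55728
At α=0.1: p ≥ α → fail to reject H₀

reject H₀: no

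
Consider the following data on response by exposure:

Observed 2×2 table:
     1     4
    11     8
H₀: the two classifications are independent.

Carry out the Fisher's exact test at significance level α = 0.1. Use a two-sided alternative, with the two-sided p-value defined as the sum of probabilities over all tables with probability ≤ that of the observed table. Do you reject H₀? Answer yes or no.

reject H₀: no

Margins: r₁=5, r₂=19, c₁=12, c₂=12, n=24
p_obs = C(5,1)·C(19,11)/C(24,12); sum pmf over tables with pmf ≤ p_obs
p-value (two-sided) = 0.31677
At α=0.1: p ≥ α → fail to reject H₀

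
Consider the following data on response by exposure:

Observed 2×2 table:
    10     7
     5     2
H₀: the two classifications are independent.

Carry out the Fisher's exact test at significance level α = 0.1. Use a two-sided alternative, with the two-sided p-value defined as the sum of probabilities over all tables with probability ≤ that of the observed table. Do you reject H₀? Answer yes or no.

reject H₀: no

Margins: r₁=17, r₂=7, c₁=15, c₂=9, n=24
p_obs = C(17,10)·C(7,5)/C(24,15); sum pmf over tables with pmf ≤ p_obs
p-value (two-sided) = 0.66871
At α=0.1: p ≥ α → fail to reject H₀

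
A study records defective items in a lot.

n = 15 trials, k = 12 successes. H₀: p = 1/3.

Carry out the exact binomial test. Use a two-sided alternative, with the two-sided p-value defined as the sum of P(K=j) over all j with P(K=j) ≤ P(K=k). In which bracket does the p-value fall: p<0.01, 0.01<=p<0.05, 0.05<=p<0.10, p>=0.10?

p-value bracket: p<0.01

Exact binomial: n=15, k=12, p₀=1/3=0.3333
P(X=j) = C(n,j)·p₀^j·(1−p₀)^(n−j); p = Σ P(X=j) over j with P(X=j) ≤ P(X=12)
p-value (two-sided) = 0.00029
→ bracket: p<0.01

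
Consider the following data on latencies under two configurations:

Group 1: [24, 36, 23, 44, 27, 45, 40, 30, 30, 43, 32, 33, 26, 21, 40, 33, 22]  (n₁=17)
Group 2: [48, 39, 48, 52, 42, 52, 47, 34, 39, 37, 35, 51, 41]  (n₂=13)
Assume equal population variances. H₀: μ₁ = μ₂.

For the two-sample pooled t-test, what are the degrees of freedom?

df = n₁ + n₂ − 2 = 17 + 13 − 2 = 28

degrees of freedom = 28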